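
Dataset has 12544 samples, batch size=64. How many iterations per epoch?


Iterations per epoch = dataset_size / batch_size
= 12544 / 64
= 196

196


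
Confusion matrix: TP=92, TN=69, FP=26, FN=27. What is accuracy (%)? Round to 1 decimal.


Accuracy = (TP + TN) / (TP + TN + FP + FN) * 100
= (92 + 69) / (92 + 69 + 26 + 27)
= 161 / 214
= 0.7523
= 75.2%

75.2


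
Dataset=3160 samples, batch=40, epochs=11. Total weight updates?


Iterations per epoch = 3160 / 40 = 79
Total updates = iterations_per_epoch * epochs
= 79 * 11
= 869

869


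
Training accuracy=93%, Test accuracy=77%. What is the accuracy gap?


Gap = train_accuracy - test_accuracy
= 93 - 77
= 16%
This gap suggests the model is overfitting.

16


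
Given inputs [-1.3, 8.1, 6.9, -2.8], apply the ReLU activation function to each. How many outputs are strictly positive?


ReLU(x) = max(0, x) for each element:
ReLU(-1.3) = 0
ReLU(8.1) = 8.1
ReLU(6.9) = 6.9
ReLU(-2.8) = 0
Active neurons (>0): 2

2


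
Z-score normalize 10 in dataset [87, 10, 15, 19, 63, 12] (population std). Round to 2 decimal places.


Mean = (87 + 10 + 15 + 19 + 63 + 12) / 6 = 34.3333
Variance = sum((x_i - mean)^2) / n = 882.5556
Std = sqrt(882.5556) = 29.7078
Z = (x - mean) / std
= (10 - 34.3333) / 29.7078
= -24.3333 / 29.7078
= -0.82

-0.82


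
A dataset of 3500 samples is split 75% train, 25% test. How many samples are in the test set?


Train samples = 3500 * 75% = 2625
Test samples = 3500 - 2625
= 875

875


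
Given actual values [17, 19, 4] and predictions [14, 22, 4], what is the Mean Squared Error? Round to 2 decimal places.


Differences: [3, -3, 0]
Squared errors: [9, 9, 0]
Sum of squared errors = 18
MSE = 18 / 3 = 6.00

6.00


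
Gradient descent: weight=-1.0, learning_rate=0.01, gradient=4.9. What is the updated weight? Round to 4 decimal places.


w_new = w_old - lr * gradient
= -1.0 - 0.01 * 4.9
= -1.0 - (0.049)
= -1.0490

-1.0490


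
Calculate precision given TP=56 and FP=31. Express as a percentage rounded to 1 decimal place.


Precision = TP / (TP + FP) * 100
= 56 / (56 + 31)
= 56 / 87
= 0.6437
= 64.4%

64.4


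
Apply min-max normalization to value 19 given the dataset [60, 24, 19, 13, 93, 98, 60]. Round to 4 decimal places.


Min = 13, Max = 98
Range = 98 - 13 = 85
Scaled = (x - min) / (max - min)
= (19 - 13) / 85
= 6 / 85
= 0.0706

0.0706


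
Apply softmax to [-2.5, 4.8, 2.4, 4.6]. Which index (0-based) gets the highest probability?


Softmax is a monotonic transformation, so it preserves the argmax.
We need to find the index of the maximum logit.
Index 0: -2.5
Index 1: 4.8
Index 2: 2.4
Index 3: 4.6
Maximum logit = 4.8 at index 1

1


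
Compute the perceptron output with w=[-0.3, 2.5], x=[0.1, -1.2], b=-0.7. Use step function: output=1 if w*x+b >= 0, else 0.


z = w . x + b
= -0.3*0.1 + 2.5*-1.2 + -0.7
= -0.03 + -3.0 + -0.7
= -3.03 + -0.7
= -3.73
Since z = -3.73 < 0, output = 0

0


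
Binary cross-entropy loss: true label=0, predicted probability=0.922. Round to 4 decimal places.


For y=0: Loss = -log(1-p)
= -log(1 - 0.922)
= -log(0.078)
= -(-2.551)
= 2.5510

2.5510


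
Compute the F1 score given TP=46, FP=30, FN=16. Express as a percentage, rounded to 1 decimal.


Precision = TP / (TP + FP) = 46 / 76 = 0.6053
Recall = TP / (TP + FN) = 46 / 62 = 0.7419
F1 = 2 * P * R / (P + R)
= 2 * 0.6053 * 0.7419 / (0.6053 + 0.7419)
= 0.8981 / 1.3472
= 0.6667
As percentage: 66.7%

66.7


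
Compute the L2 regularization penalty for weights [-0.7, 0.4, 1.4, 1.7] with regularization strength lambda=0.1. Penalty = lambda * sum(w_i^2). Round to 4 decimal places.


Squaring each weight:
(-0.7)^2 = 0.49
0.4^2 = 0.16
1.4^2 = 1.96
1.7^2 = 2.89
Sum of squares = 5.5
Penalty = 0.1 * 5.5 = 0.5500

0.5500


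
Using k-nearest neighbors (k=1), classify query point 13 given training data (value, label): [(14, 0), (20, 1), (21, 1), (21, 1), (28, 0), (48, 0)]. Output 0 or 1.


Distances from query 13:
Point 14 (class 0): distance = 1
K=1 nearest neighbors: classes = [0]
Votes for class 1: 0 / 1
Majority vote => class 0

0


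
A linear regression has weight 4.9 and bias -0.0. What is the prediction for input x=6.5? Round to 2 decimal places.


y = 4.9 * 6.5 + (-0.0)
= 31.85 + (-0.0)
= 31.85

31.85


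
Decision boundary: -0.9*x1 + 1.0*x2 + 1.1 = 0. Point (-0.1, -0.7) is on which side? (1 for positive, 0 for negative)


Compute -0.9 * -0.1 + 1.0 * -0.7 + 1.1
= 0.09 + -0.7 + 1.1
= 0.49
Since 0.49 >= 0, the point is on the positive side.

1


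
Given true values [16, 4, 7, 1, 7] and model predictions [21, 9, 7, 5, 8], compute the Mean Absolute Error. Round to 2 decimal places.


Absolute errors: [5, 5, 0, 4, 1]
Sum of absolute errors = 15
MAE = 15 / 5 = 3.00

3.00


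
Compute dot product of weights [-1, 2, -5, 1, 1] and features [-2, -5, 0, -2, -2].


Element-wise products:
-1 * -2 = 2
2 * -5 = -10
-5 * 0 = 0
1 * -2 = -2
1 * -2 = -2
Sum = 2 + -10 + 0 + -2 + -2
= -12

-12


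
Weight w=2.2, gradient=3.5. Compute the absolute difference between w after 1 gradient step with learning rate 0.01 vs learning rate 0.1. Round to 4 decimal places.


With lr=0.01: w_new = 2.2 - 0.01 * 3.5 = 2.165
With lr=0.1: w_new = 2.2 - 0.1 * 3.5 = 1.85
Absolute difference = |2.165 - 1.85|
= 0.3150

0.3150


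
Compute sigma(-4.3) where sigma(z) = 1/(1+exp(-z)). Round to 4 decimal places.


sigmoid(z) = 1 / (1 + exp(-z))
exp(-(-4.3)) = exp(4.3) = 73.6998
1 + 73.6998 = 74.6998
1 / 74.6998 = 0.0134

0.0134


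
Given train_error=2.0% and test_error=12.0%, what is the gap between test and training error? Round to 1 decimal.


Generalization gap = test_error - train_error
= 12.0 - 2.0
= 10.0%
A moderate gap.

10.0


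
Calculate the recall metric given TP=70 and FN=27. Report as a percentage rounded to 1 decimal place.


Recall = TP / (TP + FN) * 100
= 70 / (70 + 27)
= 70 / 97
= 0.7216
= 72.2%

72.2


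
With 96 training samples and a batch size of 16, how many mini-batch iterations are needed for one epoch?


Iterations per epoch = dataset_size / batch_size
= 96 / 16
= 6

6


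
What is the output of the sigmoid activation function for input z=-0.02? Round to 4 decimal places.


sigmoid(z) = 1 / (1 + exp(-z))
exp(-(-0.02)) = exp(0.02) = 1.0202
1 + 1.0202 = 2.0202
1 / 2.0202 = 0.4950

0.4950


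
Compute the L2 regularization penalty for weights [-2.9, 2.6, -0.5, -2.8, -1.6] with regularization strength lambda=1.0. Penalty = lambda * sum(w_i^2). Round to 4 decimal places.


Squaring each weight:
(-2.9)^2 = 8.41
2.6^2 = 6.76
(-0.5)^2 = 0.25
(-2.8)^2 = 7.84
(-1.6)^2 = 2.56
Sum of squares = 25.82
Penalty = 1.0 * 25.82 = 25.8200

25.8200


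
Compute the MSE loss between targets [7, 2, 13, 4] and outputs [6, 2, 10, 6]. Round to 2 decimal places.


Differences: [1, 0, 3, -2]
Squared errors: [1, 0, 9, 4]
Sum of squared errors = 14
MSE = 14 / 4 = 3.50

3.50


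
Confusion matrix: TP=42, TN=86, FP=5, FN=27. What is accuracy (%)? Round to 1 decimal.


Accuracy = (TP + TN) / (TP + TN + FP + FN) * 100
= (42 + 86) / (42 + 86 + 5 + 27)
= 128 / 160
= 0.8
= 80.0%

80.0


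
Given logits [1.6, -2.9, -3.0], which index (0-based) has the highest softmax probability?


Softmax is a monotonic transformation, so it preserves the argmax.
We need to find the index of the maximum logit.
Index 0: 1.6
Index 1: -2.9
Index 2: -3.0
Maximum logit = 1.6 at index 0

0


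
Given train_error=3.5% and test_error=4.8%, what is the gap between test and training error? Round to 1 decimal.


Generalization gap = test_error - train_error
= 4.8 - 3.5
= 1.3%
A small gap suggests good generalization.

1.3


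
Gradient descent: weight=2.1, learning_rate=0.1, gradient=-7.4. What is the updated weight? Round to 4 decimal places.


w_new = w_old - lr * gradient
= 2.1 - 0.1 * -7.4
= 2.1 - (-0.74)
= 2.8400

2.8400


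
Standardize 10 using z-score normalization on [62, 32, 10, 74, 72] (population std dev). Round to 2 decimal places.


Mean = (62 + 32 + 10 + 74 + 72) / 5 = 50.0
Variance = sum((x_i - mean)^2) / n = 625.6
Std = sqrt(625.6) = 25.012
Z = (x - mean) / std
= (10 - 50.0) / 25.012
= -40.0 / 25.012
= -1.60

-1.60


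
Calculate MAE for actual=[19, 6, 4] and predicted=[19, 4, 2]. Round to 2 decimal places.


Absolute errors: [0, 2, 2]
Sum of absolute errors = 4
MAE = 4 / 3 = 1.33

1.33


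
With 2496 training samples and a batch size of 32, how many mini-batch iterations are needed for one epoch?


Iterations per epoch = dataset_size / batch_size
= 2496 / 32
= 78

78


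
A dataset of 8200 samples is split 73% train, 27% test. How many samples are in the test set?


Train samples = 8200 * 73% = 5986
Test samples = 8200 - 5986
= 2214

2214


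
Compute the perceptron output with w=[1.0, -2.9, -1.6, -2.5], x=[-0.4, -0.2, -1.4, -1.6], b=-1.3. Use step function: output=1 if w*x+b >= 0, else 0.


z = w . x + b
= 1.0*-0.4 + -2.9*-0.2 + -1.6*-1.4 + -2.5*-1.6 + -1.3
= -0.4 + 0.58 + 2.24 + 4.0 + -1.3
= 6.42 + -1.3
= 5.12
Since z = 5.12 >= 0, output = 1

1


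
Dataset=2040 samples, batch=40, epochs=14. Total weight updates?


Iterations per epoch = 2040 / 40 = 51
Total updates = iterations_per_epoch * epochs
= 51 * 14
= 714

714


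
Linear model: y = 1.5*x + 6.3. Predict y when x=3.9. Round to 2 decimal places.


y = 1.5 * 3.9 + (6.3)
= 5.85 + (6.3)
= 12.15

12.15


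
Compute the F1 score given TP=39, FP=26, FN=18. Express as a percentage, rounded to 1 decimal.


Precision = TP / (TP + FP) = 39 / 65 = 0.6
Recall = TP / (TP + FN) = 39 / 57 = 0.6842
F1 = 2 * P * R / (P + R)
= 2 * 0.6 * 0.6842 / (0.6 + 0.6842)
= 0.8211 / 1.2842
= 0.6393
As percentage: 63.9%

63.9


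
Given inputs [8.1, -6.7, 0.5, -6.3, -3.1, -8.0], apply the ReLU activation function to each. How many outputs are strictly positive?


ReLU(x) = max(0, x) for each element:
ReLU(8.1) = 8.1
ReLU(-6.7) = 0
ReLU(0.5) = 0.5
ReLU(-6.3) = 0
ReLU(-3.1) = 0
ReLU(-8.0) = 0
Active neurons (>0): 2

2


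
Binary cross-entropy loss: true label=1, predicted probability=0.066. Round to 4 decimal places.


For y=1: Loss = -log(p)
= -log(0.066)
= -(-2.7181)
= 2.7181

2.7181


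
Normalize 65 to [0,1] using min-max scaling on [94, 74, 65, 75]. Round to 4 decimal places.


Min = 65, Max = 94
Range = 94 - 65 = 29
Scaled = (x - min) / (max - min)
= (65 - 65) / 29
= 0 / 29
= 0.0000

0.0000


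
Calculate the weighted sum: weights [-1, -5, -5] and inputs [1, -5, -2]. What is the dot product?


Element-wise products:
-1 * 1 = -1
-5 * -5 = 25
-5 * -2 = 10
Sum = -1 + 25 + 10
= 34

34


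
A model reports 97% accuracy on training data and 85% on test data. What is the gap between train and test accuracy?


Gap = train_accuracy - test_accuracy
= 97 - 85
= 12%
This gap suggests the model is overfitting.

12


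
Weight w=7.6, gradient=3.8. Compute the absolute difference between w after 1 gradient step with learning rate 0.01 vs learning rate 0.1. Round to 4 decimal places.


With lr=0.01: w_new = 7.6 - 0.01 * 3.8 = 7.562
With lr=0.1: w_new = 7.6 - 0.1 * 3.8 = 7.22
Absolute difference = |7.562 - 7.22|
= 0.3420

0.3420


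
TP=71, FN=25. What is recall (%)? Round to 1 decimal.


Recall = TP / (TP + FN) * 100
= 71 / (71 + 25)
= 71 / 96
= 0.7396
= 74.0%

74.0


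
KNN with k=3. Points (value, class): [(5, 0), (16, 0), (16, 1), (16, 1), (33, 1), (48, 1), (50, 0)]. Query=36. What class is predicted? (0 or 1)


Distances from query 36:
Point 33 (class 1): distance = 3
Point 48 (class 1): distance = 12
Point 50 (class 0): distance = 14
K=3 nearest neighbors: classes = [1, 1, 0]
Votes for class 1: 2 / 3
Majority vote => class 1

1


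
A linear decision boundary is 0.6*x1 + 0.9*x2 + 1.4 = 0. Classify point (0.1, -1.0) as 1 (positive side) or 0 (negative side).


Compute 0.6 * 0.1 + 0.9 * -1.0 + 1.4
= 0.06 + -0.9 + 1.4
= 0.56
Since 0.56 >= 0, the point is on the positive side.

1


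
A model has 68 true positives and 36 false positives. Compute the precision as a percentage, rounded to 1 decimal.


Precision = TP / (TP + FP) * 100
= 68 / (68 + 36)
= 68 / 104
= 0.6538
= 65.4%

65.4


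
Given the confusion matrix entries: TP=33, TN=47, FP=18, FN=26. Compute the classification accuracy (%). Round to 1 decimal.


Accuracy = (TP + TN) / (TP + TN + FP + FN) * 100
= (33 + 47) / (33 + 47 + 18 + 26)
= 80 / 124
= 0.6452
= 64.5%

64.5


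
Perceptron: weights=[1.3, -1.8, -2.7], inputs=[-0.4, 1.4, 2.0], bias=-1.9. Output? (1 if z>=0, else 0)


z = w . x + b
= 1.3*-0.4 + -1.8*1.4 + -2.7*2.0 + -1.9
= -0.52 + -2.52 + -5.4 + -1.9
= -8.44 + -1.9
= -10.34
Since z = -10.34 < 0, output = 0

0


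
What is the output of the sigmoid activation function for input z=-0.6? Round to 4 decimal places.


sigmoid(z) = 1 / (1 + exp(-z))
exp(-(-0.6)) = exp(0.6) = 1.8221
1 + 1.8221 = 2.8221
1 / 2.8221 = 0.3543

0.3543


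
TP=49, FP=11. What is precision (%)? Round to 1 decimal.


Precision = TP / (TP + FP) * 100
= 49 / (49 + 11)
= 49 / 60
= 0.8167
= 81.7%

81.7


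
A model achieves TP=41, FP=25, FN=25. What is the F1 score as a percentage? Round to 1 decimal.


Precision = TP / (TP + FP) = 41 / 66 = 0.6212
Recall = TP / (TP + FN) = 41 / 66 = 0.6212
F1 = 2 * P * R / (P + R)
= 2 * 0.6212 * 0.6212 / (0.6212 + 0.6212)
= 0.7718 / 1.2424
= 0.6212
As percentage: 62.1%

62.1


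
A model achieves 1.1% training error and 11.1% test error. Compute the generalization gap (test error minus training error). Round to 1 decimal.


Generalization gap = test_error - train_error
= 11.1 - 1.1
= 10.0%
A moderate gap.

10.0


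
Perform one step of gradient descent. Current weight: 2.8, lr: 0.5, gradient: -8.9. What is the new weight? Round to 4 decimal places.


w_new = w_old - lr * gradient
= 2.8 - 0.5 * -8.9
= 2.8 - (-4.45)
= 7.2500

7.2500


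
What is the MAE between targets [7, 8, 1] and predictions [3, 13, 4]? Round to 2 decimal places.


Absolute errors: [4, 5, 3]
Sum of absolute errors = 12
MAE = 12 / 3 = 4.00

4.00


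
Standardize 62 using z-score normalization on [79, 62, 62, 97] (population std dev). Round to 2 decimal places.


Mean = (79 + 62 + 62 + 97) / 4 = 75.0
Variance = sum((x_i - mean)^2) / n = 209.5
Std = sqrt(209.5) = 14.4741
Z = (x - mean) / std
= (62 - 75.0) / 14.4741
= -13.0 / 14.4741
= -0.90

-0.90


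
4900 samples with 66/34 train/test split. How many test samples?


Train samples = 4900 * 66% = 3234
Test samples = 4900 - 3234
= 1666

1666


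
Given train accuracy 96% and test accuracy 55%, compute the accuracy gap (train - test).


Gap = train_accuracy - test_accuracy
= 96 - 55
= 41%
This large gap strongly indicates overfitting.

41


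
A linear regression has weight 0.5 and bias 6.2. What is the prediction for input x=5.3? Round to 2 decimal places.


y = 0.5 * 5.3 + (6.2)
= 2.65 + (6.2)
= 8.85

8.85


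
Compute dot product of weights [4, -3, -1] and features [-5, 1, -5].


Element-wise products:
4 * -5 = -20
-3 * 1 = -3
-1 * -5 = 5
Sum = -20 + -3 + 5
= -18

-18


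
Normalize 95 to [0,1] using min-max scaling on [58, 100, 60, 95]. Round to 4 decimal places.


Min = 58, Max = 100
Range = 100 - 58 = 42
Scaled = (x - min) / (max - min)
= (95 - 58) / 42
= 37 / 42
= 0.8810

0.8810


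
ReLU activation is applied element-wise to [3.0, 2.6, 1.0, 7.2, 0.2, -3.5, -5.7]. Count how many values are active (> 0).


ReLU(x) = max(0, x) for each element:
ReLU(3.0) = 3.0
ReLU(2.6) = 2.6
ReLU(1.0) = 1.0
ReLU(7.2) = 7.2
ReLU(0.2) = 0.2
ReLU(-3.5) = 0
ReLU(-5.7) = 0
Active neurons (>0): 5

5


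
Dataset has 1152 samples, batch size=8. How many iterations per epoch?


Iterations per epoch = dataset_size / batch_size
= 1152 / 8
= 144

144


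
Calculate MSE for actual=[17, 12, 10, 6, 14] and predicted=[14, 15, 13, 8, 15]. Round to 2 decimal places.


Differences: [3, -3, -3, -2, -1]
Squared errors: [9, 9, 9, 4, 1]
Sum of squared errors = 32
MSE = 32 / 5 = 6.40

6.40


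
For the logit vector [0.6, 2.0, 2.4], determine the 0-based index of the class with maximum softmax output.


Softmax is a monotonic transformation, so it preserves the argmax.
We need to find the index of the maximum logit.
Index 0: 0.6
Index 1: 2.0
Index 2: 2.4
Maximum logit = 2.4 at index 2

2


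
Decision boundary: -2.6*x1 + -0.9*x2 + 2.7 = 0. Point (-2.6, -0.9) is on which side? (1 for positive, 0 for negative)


Compute -2.6 * -2.6 + -0.9 * -0.9 + 2.7
= 6.76 + 0.81 + 2.7
= 10.27
Since 10.27 >= 0, the point is on the positive side.

1


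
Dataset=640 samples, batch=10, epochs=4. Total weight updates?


Iterations per epoch = 640 / 10 = 64
Total updates = iterations_per_epoch * epochs
= 64 * 4
= 256

256


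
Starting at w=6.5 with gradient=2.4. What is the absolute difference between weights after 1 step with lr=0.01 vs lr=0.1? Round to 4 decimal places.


With lr=0.01: w_new = 6.5 - 0.01 * 2.4 = 6.476
With lr=0.1: w_new = 6.5 - 0.1 * 2.4 = 6.26
Absolute difference = |6.476 - 6.26|
= 0.2160

0.2160


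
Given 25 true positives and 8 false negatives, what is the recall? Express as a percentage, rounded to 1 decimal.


Recall = TP / (TP + FN) * 100
= 25 / (25 + 8)
= 25 / 33
= 0.7576
= 75.8%

75.8


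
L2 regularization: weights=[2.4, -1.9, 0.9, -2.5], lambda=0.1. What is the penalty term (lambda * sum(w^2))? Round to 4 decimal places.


Squaring each weight:
2.4^2 = 5.76
(-1.9)^2 = 3.61
0.9^2 = 0.81
(-2.5)^2 = 6.25
Sum of squares = 16.43
Penalty = 0.1 * 16.43 = 1.6430

1.6430


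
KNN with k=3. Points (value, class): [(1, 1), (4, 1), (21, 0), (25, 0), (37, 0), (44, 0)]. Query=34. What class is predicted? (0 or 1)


Distances from query 34:
Point 37 (class 0): distance = 3
Point 25 (class 0): distance = 9
Point 44 (class 0): distance = 10
K=3 nearest neighbors: classes = [0, 0, 0]
Votes for class 1: 0 / 3
Majority vote => class 0

0


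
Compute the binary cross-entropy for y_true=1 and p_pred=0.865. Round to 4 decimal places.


For y=1: Loss = -log(p)
= -log(0.865)
= -(-0.145)
= 0.1450

0.1450


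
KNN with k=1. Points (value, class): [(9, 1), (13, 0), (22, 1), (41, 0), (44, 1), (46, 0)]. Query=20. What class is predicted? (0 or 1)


Distances from query 20:
Point 22 (class 1): distance = 2
K=1 nearest neighbors: classes = [1]
Votes for class 1: 1 / 1
Majority vote => class 1

1


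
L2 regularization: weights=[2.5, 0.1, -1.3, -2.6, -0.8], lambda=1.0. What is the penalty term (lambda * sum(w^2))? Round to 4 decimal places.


Squaring each weight:
2.5^2 = 6.25
0.1^2 = 0.01
(-1.3)^2 = 1.69
(-2.6)^2 = 6.76
(-0.8)^2 = 0.64
Sum of squares = 15.35
Penalty = 1.0 * 15.35 = 15.3500

15.3500


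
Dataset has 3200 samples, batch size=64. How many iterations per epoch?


Iterations per epoch = dataset_size / batch_size
= 3200 / 64
= 50

50


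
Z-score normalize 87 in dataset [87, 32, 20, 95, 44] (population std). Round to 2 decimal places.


Mean = (87 + 32 + 20 + 95 + 44) / 5 = 55.6
Variance = sum((x_i - mean)^2) / n = 899.44
Std = sqrt(899.44) = 29.9907
Z = (x - mean) / std
= (87 - 55.6) / 29.9907
= 31.4 / 29.9907
= 1.05

1.05


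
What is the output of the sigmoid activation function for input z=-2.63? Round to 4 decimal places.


sigmoid(z) = 1 / (1 + exp(-z))
exp(-(-2.63)) = exp(2.63) = 13.8738
1 + 13.8738 = 14.8738
1 / 14.8738 = 0.0672

0.0672


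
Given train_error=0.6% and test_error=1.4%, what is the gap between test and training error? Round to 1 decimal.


Generalization gap = test_error - train_error
= 1.4 - 0.6
= 0.8%
A small gap suggests good generalization.

0.8


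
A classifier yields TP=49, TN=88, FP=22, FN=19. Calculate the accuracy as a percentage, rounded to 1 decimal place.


Accuracy = (TP + TN) / (TP + TN + FP + FN) * 100
= (49 + 88) / (49 + 88 + 22 + 19)
= 137 / 178
= 0.7697
= 77.0%

77.0


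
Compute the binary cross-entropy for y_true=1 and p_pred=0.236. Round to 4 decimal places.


For y=1: Loss = -log(p)
= -log(0.236)
= -(-1.4439)
= 1.4439

1.4439


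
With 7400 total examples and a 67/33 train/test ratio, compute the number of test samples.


Train samples = 7400 * 67% = 4958
Test samples = 7400 - 4958
= 2442

2442


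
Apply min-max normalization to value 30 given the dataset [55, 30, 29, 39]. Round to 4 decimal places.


Min = 29, Max = 55
Range = 55 - 29 = 26
Scaled = (x - min) / (max - min)
= (30 - 29) / 26
= 1 / 26
= 0.0385

0.0385


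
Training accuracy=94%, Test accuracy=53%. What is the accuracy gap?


Gap = train_accuracy - test_accuracy
= 94 - 53
= 41%
This large gap strongly indicates overfitting.

41


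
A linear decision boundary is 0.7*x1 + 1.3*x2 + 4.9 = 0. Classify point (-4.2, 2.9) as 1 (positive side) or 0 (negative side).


Compute 0.7 * -4.2 + 1.3 * 2.9 + 4.9
= -2.94 + 3.77 + 4.9
= 5.73
Since 5.73 >= 0, the point is on the positive side.

1


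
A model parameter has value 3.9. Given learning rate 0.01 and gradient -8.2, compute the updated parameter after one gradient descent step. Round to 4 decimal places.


w_new = w_old - lr * gradient
= 3.9 - 0.01 * -8.2
= 3.9 - (-0.082)
= 3.9820

3.9820


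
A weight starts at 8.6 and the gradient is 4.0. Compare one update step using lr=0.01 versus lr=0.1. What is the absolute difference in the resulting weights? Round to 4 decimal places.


With lr=0.01: w_new = 8.6 - 0.01 * 4.0 = 8.56
With lr=0.1: w_new = 8.6 - 0.1 * 4.0 = 8.2
Absolute difference = |8.56 - 8.2|
= 0.3600

0.3600


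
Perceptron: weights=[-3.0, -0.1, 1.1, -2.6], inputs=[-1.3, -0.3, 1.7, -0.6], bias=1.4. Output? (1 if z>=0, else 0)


z = w . x + b
= -3.0*-1.3 + -0.1*-0.3 + 1.1*1.7 + -2.6*-0.6 + 1.4
= 3.9 + 0.03 + 1.87 + 1.56 + 1.4
= 7.36 + 1.4
= 8.76
Since z = 8.76 >= 0, output = 1

1


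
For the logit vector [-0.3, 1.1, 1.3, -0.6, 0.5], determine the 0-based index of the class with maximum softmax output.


Softmax is a monotonic transformation, so it preserves the argmax.
We need to find the index of the maximum logit.
Index 0: -0.3
Index 1: 1.1
Index 2: 1.3
Index 3: -0.6
Index 4: 0.5
Maximum logit = 1.3 at index 2

2


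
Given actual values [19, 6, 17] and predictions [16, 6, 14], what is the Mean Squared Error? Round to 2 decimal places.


Differences: [3, 0, 3]
Squared errors: [9, 0, 9]
Sum of squared errors = 18
MSE = 18 / 3 = 6.00

6.00


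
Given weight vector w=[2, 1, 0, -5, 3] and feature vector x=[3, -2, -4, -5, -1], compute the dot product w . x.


Element-wise products:
2 * 3 = 6
1 * -2 = -2
0 * -4 = 0
-5 * -5 = 25
3 * -1 = -3
Sum = 6 + -2 + 0 + 25 + -3
= 26

26


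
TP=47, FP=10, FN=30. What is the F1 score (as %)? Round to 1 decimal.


Precision = TP / (TP + FP) = 47 / 57 = 0.8246
Recall = TP / (TP + FN) = 47 / 77 = 0.6104
F1 = 2 * P * R / (P + R)
= 2 * 0.8246 * 0.6104 / (0.8246 + 0.6104)
= 1.0066 / 1.435
= 0.7015
As percentage: 70.1%

70.1


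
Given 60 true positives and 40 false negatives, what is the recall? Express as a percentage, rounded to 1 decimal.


Recall = TP / (TP + FN) * 100
= 60 / (60 + 40)
= 60 / 100
= 0.6
= 60.0%

60.0


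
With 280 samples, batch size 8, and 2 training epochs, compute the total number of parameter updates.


Iterations per epoch = 280 / 8 = 35
Total updates = iterations_per_epoch * epochs
= 35 * 2
= 70

70


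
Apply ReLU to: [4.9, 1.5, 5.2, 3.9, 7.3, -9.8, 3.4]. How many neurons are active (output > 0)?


ReLU(x) = max(0, x) for each element:
ReLU(4.9) = 4.9
ReLU(1.5) = 1.5
ReLU(5.2) = 5.2
ReLU(3.9) = 3.9
ReLU(7.3) = 7.3
ReLU(-9.8) = 0
ReLU(3.4) = 3.4
Active neurons (>0): 6

6


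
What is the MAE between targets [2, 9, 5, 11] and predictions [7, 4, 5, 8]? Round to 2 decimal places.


Absolute errors: [5, 5, 0, 3]
Sum of absolute errors = 13
MAE = 13 / 4 = 3.25

3.25


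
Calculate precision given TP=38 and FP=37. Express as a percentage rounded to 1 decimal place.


Precision = TP / (TP + FP) * 100
= 38 / (38 + 37)
= 38 / 75
= 0.5067
= 50.7%

50.7


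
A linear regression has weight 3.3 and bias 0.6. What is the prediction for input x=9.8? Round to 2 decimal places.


y = 3.3 * 9.8 + (0.6)
= 32.34 + (0.6)
= 32.94

32.94


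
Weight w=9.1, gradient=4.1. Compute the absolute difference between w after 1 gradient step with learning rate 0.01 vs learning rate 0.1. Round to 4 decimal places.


With lr=0.01: w_new = 9.1 - 0.01 * 4.1 = 9.059
With lr=0.1: w_new = 9.1 - 0.1 * 4.1 = 8.69
Absolute difference = |9.059 - 8.69|
= 0.3690

0.3690


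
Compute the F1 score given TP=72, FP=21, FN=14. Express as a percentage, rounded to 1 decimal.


Precision = TP / (TP + FP) = 72 / 93 = 0.7742
Recall = TP / (TP + FN) = 72 / 86 = 0.8372
F1 = 2 * P * R / (P + R)
= 2 * 0.7742 * 0.8372 / (0.7742 + 0.8372)
= 1.2963 / 1.6114
= 0.8045
As percentage: 80.4%

80.4


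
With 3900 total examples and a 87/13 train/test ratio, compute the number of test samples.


Train samples = 3900 * 87% = 3393
Test samples = 3900 - 3393
= 507

507


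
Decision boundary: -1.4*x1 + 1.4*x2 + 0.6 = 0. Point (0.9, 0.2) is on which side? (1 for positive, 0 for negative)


Compute -1.4 * 0.9 + 1.4 * 0.2 + 0.6
= -1.26 + 0.28 + 0.6
= -0.38
Since -0.38 < 0, the point is on the negative side.

0


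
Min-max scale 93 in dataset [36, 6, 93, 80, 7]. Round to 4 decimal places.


Min = 6, Max = 93
Range = 93 - 6 = 87
Scaled = (x - min) / (max - min)
= (93 - 6) / 87
= 87 / 87
= 1.0000

1.0000


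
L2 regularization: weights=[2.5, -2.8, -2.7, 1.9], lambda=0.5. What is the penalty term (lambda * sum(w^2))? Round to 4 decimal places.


Squaring each weight:
2.5^2 = 6.25
(-2.8)^2 = 7.84
(-2.7)^2 = 7.29
1.9^2 = 3.61
Sum of squares = 24.99
Penalty = 0.5 * 24.99 = 12.4950

12.4950


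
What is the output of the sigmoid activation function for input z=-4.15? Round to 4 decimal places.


sigmoid(z) = 1 / (1 + exp(-z))
exp(-(-4.15)) = exp(4.15) = 63.434
1 + 63.434 = 64.434
1 / 64.434 = 0.0155

0.0155


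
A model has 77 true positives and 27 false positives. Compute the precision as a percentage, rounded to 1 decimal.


Precision = TP / (TP + FP) * 100
= 77 / (77 + 27)
= 77 / 104
= 0.7404
= 74.0%

74.0


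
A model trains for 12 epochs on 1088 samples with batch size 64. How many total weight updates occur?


Iterations per epoch = 1088 / 64 = 17
Total updates = iterations_per_epoch * epochs
= 17 * 12
= 204

204


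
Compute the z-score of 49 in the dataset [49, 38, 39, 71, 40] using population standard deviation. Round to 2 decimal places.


Mean = (49 + 38 + 39 + 71 + 40) / 5 = 47.4
Variance = sum((x_i - mean)^2) / n = 154.64
Std = sqrt(154.64) = 12.4354
Z = (x - mean) / std
= (49 - 47.4) / 12.4354
= 1.6 / 12.4354
= 0.13

0.13


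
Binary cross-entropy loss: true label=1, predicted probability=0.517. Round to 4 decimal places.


For y=1: Loss = -log(p)
= -log(0.517)
= -(-0.6597)
= 0.6597

0.6597


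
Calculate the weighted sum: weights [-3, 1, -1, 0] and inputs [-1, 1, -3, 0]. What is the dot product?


Element-wise products:
-3 * -1 = 3
1 * 1 = 1
-1 * -3 = 3
0 * 0 = 0
Sum = 3 + 1 + 3 + 0
= 7

7


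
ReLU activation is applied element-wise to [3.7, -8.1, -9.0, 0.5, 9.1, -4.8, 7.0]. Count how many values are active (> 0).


ReLU(x) = max(0, x) for each element:
ReLU(3.7) = 3.7
ReLU(-8.1) = 0
ReLU(-9.0) = 0
ReLU(0.5) = 0.5
ReLU(9.1) = 9.1
ReLU(-4.8) = 0
ReLU(7.0) = 7.0
Active neurons (>0): 4

4


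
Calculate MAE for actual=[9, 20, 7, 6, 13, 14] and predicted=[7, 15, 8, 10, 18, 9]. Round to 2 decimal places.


Absolute errors: [2, 5, 1, 4, 5, 5]
Sum of absolute errors = 22
MAE = 22 / 6 = 3.67

3.67


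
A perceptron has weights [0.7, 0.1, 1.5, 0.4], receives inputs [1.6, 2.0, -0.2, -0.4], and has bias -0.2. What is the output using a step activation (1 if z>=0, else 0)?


z = w . x + b
= 0.7*1.6 + 0.1*2.0 + 1.5*-0.2 + 0.4*-0.4 + -0.2
= 1.12 + 0.2 + -0.3 + -0.16 + -0.2
= 0.86 + -0.2
= 0.66
Since z = 0.66 >= 0, output = 1

1


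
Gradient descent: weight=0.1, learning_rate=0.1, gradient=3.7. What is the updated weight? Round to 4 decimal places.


w_new = w_old - lr * gradient
= 0.1 - 0.1 * 3.7
= 0.1 - (0.37)
= -0.2700

-0.2700


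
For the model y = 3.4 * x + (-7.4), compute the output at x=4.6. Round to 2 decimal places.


y = 3.4 * 4.6 + (-7.4)
= 15.64 + (-7.4)
= 8.24

8.24


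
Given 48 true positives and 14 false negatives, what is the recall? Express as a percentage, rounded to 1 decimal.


Recall = TP / (TP + FN) * 100
= 48 / (48 + 14)
= 48 / 62
= 0.7742
= 77.4%

77.4


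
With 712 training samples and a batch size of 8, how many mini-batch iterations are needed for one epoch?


Iterations per epoch = dataset_size / batch_size
= 712 / 8
= 89

89


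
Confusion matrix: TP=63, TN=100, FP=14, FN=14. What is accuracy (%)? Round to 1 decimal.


Accuracy = (TP + TN) / (TP + TN + FP + FN) * 100
= (63 + 100) / (63 + 100 + 14 + 14)
= 163 / 191
= 0.8534
= 85.3%

85.3


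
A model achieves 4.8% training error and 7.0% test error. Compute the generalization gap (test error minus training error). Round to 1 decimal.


Generalization gap = test_error - train_error
= 7.0 - 4.8
= 2.2%
A moderate gap.

2.2


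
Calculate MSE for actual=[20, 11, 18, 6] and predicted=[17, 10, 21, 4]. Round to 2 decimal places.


Differences: [3, 1, -3, 2]
Squared errors: [9, 1, 9, 4]
Sum of squared errors = 23
MSE = 23 / 4 = 5.75

5.75


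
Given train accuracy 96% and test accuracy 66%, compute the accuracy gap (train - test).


Gap = train_accuracy - test_accuracy
= 96 - 66
= 30%
This large gap strongly indicates overfitting.

30


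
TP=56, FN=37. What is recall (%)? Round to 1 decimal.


Recall = TP / (TP + FN) * 100
= 56 / (56 + 37)
= 56 / 93
= 0.6022
= 60.2%

60.2


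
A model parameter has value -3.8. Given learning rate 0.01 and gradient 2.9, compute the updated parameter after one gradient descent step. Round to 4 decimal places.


w_new = w_old - lr * gradient
= -3.8 - 0.01 * 2.9
= -3.8 - (0.029)
= -3.8290

-3.8290


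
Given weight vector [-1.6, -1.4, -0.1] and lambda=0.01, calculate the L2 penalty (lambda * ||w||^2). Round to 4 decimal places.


Squaring each weight:
(-1.6)^2 = 2.56
(-1.4)^2 = 1.96
(-0.1)^2 = 0.01
Sum of squares = 4.53
Penalty = 0.01 * 4.53 = 0.0453

0.0453


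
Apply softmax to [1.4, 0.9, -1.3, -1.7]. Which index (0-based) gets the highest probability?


Softmax is a monotonic transformation, so it preserves the argmax.
We need to find the index of the maximum logit.
Index 0: 1.4
Index 1: 0.9
Index 2: -1.3
Index 3: -1.7
Maximum logit = 1.4 at index 0

0


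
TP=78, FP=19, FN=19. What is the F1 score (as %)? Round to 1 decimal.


Precision = TP / (TP + FP) = 78 / 97 = 0.8041
Recall = TP / (TP + FN) = 78 / 97 = 0.8041
F1 = 2 * P * R / (P + R)
= 2 * 0.8041 * 0.8041 / (0.8041 + 0.8041)
= 1.2932 / 1.6082
= 0.8041
As percentage: 80.4%

80.4


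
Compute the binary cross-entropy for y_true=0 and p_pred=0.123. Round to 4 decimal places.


For y=0: Loss = -log(1-p)
= -log(1 - 0.123)
= -log(0.877)
= -(-0.1312)
= 0.1312

0.1312


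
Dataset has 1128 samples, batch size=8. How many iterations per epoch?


Iterations per epoch = dataset_size / batch_size
= 1128 / 8
= 141

141


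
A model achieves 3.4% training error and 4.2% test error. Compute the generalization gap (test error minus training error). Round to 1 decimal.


Generalization gap = test_error - train_error
= 4.2 - 3.4
= 0.8%
A small gap suggests good generalization.

0.8


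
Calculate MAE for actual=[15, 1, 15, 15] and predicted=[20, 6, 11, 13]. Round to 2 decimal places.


Absolute errors: [5, 5, 4, 2]
Sum of absolute errors = 16
MAE = 16 / 4 = 4.00

4.00


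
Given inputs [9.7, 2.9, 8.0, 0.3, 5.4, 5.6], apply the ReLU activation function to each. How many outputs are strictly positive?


ReLU(x) = max(0, x) for each element:
ReLU(9.7) = 9.7
ReLU(2.9) = 2.9
ReLU(8.0) = 8.0
ReLU(0.3) = 0.3
ReLU(5.4) = 5.4
ReLU(5.6) = 5.6
Active neurons (>0): 6

6


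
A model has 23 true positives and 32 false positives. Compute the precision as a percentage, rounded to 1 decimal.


Precision = TP / (TP + FP) * 100
= 23 / (23 + 32)
= 23 / 55
= 0.4182
= 41.8%

41.8


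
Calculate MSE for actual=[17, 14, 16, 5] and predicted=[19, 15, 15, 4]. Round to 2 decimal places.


Differences: [-2, -1, 1, 1]
Squared errors: [4, 1, 1, 1]
Sum of squared errors = 7
MSE = 7 / 4 = 1.75

1.75


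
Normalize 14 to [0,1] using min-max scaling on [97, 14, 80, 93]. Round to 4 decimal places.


Min = 14, Max = 97
Range = 97 - 14 = 83
Scaled = (x - min) / (max - min)
= (14 - 14) / 83
= 0 / 83
= 0.0000

0.0000


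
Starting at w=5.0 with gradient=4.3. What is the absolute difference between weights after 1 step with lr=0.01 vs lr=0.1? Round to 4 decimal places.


With lr=0.01: w_new = 5.0 - 0.01 * 4.3 = 4.957
With lr=0.1: w_new = 5.0 - 0.1 * 4.3 = 4.57
Absolute difference = |4.957 - 4.57|
= 0.3870

0.3870


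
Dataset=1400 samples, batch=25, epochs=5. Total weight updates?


Iterations per epoch = 1400 / 25 = 56
Total updates = iterations_per_epoch * epochs
= 56 * 5
= 280

280


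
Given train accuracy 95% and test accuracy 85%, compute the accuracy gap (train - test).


Gap = train_accuracy - test_accuracy
= 95 - 85
= 10%
This moderate gap may indicate mild overfitting.

10


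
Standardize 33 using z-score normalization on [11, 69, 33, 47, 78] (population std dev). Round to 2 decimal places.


Mean = (11 + 69 + 33 + 47 + 78) / 5 = 47.6
Variance = sum((x_i - mean)^2) / n = 587.04
Std = sqrt(587.04) = 24.2289
Z = (x - mean) / std
= (33 - 47.6) / 24.2289
= -14.6 / 24.2289
= -0.60

-0.60


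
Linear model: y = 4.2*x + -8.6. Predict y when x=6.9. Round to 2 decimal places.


y = 4.2 * 6.9 + (-8.6)
= 28.98 + (-8.6)
= 20.38

20.38


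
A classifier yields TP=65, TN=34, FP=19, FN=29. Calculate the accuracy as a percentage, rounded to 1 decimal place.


Accuracy = (TP + TN) / (TP + TN + FP + FN) * 100
= (65 + 34) / (65 + 34 + 19 + 29)
= 99 / 147
= 0.6735
= 67.3%

67.3


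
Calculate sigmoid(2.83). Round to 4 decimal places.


sigmoid(z) = 1 / (1 + exp(-z))
exp(-(2.83)) = exp(-2.83) = 0.059
1 + 0.059 = 1.059
1 / 1.059 = 0.9443

0.9443


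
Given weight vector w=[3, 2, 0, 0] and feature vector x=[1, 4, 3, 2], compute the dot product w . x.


Element-wise products:
3 * 1 = 3
2 * 4 = 8
0 * 3 = 0
0 * 2 = 0
Sum = 3 + 8 + 0 + 0
= 11

11


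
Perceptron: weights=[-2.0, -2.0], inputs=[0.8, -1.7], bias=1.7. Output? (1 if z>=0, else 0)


z = w . x + b
= -2.0*0.8 + -2.0*-1.7 + 1.7
= -1.6 + 3.4 + 1.7
= 1.8 + 1.7
= 3.5
Since z = 3.5 >= 0, output = 1

1


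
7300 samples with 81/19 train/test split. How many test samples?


Train samples = 7300 * 81% = 5913
Test samples = 7300 - 5913
= 1387

1387


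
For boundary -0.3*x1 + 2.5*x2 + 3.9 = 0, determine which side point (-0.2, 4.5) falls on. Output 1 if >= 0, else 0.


Compute -0.3 * -0.2 + 2.5 * 4.5 + 3.9
= 0.06 + 11.25 + 3.9
= 15.21
Since 15.21 >= 0, the point is on the positive side.

1


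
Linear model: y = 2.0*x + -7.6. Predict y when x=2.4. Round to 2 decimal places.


y = 2.0 * 2.4 + (-7.6)
= 4.8 + (-7.6)
= -2.80

-2.80


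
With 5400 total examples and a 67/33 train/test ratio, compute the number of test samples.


Train samples = 5400 * 67% = 3618
Test samples = 5400 - 3618
= 1782

1782


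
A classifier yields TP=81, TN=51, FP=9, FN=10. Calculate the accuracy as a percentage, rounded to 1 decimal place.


Accuracy = (TP + TN) / (TP + TN + FP + FN) * 100
= (81 + 51) / (81 + 51 + 9 + 10)
= 132 / 151
= 0.8742
= 87.4%

87.4


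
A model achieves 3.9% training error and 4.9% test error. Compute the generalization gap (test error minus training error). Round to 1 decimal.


Generalization gap = test_error - train_error
= 4.9 - 3.9
= 1.0%
A small gap suggests good generalization.

1.0


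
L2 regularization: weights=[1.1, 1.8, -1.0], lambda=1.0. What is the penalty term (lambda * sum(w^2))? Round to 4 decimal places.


Squaring each weight:
1.1^2 = 1.21
1.8^2 = 3.24
(-1.0)^2 = 1.0
Sum of squares = 5.45
Penalty = 1.0 * 5.45 = 5.4500

5.4500


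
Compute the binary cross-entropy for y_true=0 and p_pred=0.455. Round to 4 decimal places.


For y=0: Loss = -log(1-p)
= -log(1 - 0.455)
= -log(0.545)
= -(-0.607)
= 0.6070

0.6070


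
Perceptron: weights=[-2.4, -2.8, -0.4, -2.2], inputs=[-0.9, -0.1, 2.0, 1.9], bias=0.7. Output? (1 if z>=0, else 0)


z = w . x + b
= -2.4*-0.9 + -2.8*-0.1 + -0.4*2.0 + -2.2*1.9 + 0.7
= 2.16 + 0.28 + -0.8 + -4.18 + 0.7
= -2.54 + 0.7
= -1.84
Since z = -1.84 < 0, output = 0

0


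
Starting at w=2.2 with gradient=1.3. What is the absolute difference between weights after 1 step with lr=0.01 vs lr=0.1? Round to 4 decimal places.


With lr=0.01: w_new = 2.2 - 0.01 * 1.3 = 2.187
With lr=0.1: w_new = 2.2 - 0.1 * 1.3 = 2.07
Absolute difference = |2.187 - 2.07|
= 0.1170

0.1170


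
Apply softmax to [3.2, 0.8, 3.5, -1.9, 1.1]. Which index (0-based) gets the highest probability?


Softmax is a monotonic transformation, so it preserves the argmax.
We need to find the index of the maximum logit.
Index 0: 3.2
Index 1: 0.8
Index 2: 3.5
Index 3: -1.9
Index 4: 1.1
Maximum logit = 3.5 at index 2

2


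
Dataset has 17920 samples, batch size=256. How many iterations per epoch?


Iterations per epoch = dataset_size / batch_size
= 17920 / 256
= 70

70


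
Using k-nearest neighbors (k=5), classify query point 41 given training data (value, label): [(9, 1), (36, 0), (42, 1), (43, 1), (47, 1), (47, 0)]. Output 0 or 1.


Distances from query 41:
Point 42 (class 1): distance = 1
Point 43 (class 1): distance = 2
Point 36 (class 0): distance = 5
Point 47 (class 0): distance = 6
Point 47 (class 1): distance = 6
K=5 nearest neighbors: classes = [1, 1, 0, 0, 1]
Votes for class 1: 3 / 5
Majority vote => class 1

1


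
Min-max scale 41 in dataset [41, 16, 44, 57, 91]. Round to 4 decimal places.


Min = 16, Max = 91
Range = 91 - 16 = 75
Scaled = (x - min) / (max - min)
= (41 - 16) / 75
= 25 / 75
= 0.3333

0.3333


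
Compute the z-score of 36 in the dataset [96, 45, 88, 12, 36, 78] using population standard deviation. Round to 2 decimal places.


Mean = (96 + 45 + 88 + 12 + 36 + 78) / 6 = 59.1667
Variance = sum((x_i - mean)^2) / n = 917.4722
Std = sqrt(917.4722) = 30.2898
Z = (x - mean) / std
= (36 - 59.1667) / 30.2898
= -23.1667 / 30.2898
= -0.76

-0.76


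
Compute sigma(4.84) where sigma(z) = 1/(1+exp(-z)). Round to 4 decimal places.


sigmoid(z) = 1 / (1 + exp(-z))
exp(-(4.84)) = exp(-4.84) = 0.0079
1 + 0.0079 = 1.0079
1 / 1.0079 = 0.9922

0.9922


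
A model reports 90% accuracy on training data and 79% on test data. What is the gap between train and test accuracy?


Gap = train_accuracy - test_accuracy
= 90 - 79
= 11%
This gap suggests the model is overfitting.

11


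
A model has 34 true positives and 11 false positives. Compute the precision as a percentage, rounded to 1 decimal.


Precision = TP / (TP + FP) * 100
= 34 / (34 + 11)
= 34 / 45
= 0.7556
= 75.6%

75.6


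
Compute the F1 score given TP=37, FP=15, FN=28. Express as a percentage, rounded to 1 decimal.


Precision = TP / (TP + FP) = 37 / 52 = 0.7115
Recall = TP / (TP + FN) = 37 / 65 = 0.5692
F1 = 2 * P * R / (P + R)
= 2 * 0.7115 * 0.5692 / (0.7115 + 0.5692)
= 0.8101 / 1.2808
= 0.6325
As percentage: 63.2%

63.2


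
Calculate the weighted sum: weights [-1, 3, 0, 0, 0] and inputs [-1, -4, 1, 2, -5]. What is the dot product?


Element-wise products:
-1 * -1 = 1
3 * -4 = -12
0 * 1 = 0
0 * 2 = 0
0 * -5 = 0
Sum = 1 + -12 + 0 + 0 + 0
= -11

-11


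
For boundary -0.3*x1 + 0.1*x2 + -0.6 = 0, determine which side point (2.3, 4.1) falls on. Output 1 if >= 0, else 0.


Compute -0.3 * 2.3 + 0.1 * 4.1 + -0.6
= -0.69 + 0.41 + -0.6
= -0.88
Since -0.88 < 0, the point is on the negative side.

0
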